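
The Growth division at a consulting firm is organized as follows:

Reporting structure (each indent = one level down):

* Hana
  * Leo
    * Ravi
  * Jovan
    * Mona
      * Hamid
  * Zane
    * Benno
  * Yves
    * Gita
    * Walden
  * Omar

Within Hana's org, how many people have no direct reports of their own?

6

The people in Hana's organization with no one reporting to them are Omar, Walden, Gita, Benno, Hamid, Ravi. That is 6.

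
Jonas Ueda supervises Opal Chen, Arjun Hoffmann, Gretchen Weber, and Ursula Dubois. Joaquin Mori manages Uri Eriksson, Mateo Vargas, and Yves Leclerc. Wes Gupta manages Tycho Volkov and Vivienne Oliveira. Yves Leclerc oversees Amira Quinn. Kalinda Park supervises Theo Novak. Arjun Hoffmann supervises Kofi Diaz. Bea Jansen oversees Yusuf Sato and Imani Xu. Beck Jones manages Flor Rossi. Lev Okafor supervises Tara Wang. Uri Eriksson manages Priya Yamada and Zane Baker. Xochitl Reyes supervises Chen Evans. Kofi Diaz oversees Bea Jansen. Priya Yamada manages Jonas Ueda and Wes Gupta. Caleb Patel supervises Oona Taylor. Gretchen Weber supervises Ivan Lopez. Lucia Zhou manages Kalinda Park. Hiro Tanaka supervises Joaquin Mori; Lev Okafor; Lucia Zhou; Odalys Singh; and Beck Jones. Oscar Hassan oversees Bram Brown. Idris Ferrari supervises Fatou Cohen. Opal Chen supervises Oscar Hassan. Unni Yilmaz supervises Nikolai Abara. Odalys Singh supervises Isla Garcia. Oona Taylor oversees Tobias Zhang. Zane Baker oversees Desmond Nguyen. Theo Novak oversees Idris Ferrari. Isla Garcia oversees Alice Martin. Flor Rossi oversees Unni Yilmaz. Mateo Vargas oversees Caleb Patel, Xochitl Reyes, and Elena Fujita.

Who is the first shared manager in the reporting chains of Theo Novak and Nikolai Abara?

Theo Novak's chain of managers is Kalinda Park, Lucia Zhou, Hiro Tanaka. Nikolai Abara's chain of managers is Unni Yilmaz, Flor Rossi, Beck Jones, Hiro Tanaka. The first manager that appears in both chains is Hiro Tanaka.

Hiro Tanaka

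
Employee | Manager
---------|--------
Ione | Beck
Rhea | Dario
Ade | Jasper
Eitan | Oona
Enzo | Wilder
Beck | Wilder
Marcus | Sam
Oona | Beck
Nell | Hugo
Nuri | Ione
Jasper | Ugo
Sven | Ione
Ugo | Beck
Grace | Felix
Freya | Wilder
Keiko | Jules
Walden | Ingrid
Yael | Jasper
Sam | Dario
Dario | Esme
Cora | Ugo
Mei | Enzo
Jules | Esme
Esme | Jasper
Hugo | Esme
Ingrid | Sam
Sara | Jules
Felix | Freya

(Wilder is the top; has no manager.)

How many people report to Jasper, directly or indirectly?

14

Jasper directly manages Esme, Ade, Yael. Under Esme: Jules, Keiko, Sara, Dario, Rhea, Sam, Ingrid, Walden, Marcus, Hugo, Nell (11). Ade has no reports. Yael has no reports. So Jasper's organization is 3 direct reports plus everyone under them: 12 + 1 + 1 = 14.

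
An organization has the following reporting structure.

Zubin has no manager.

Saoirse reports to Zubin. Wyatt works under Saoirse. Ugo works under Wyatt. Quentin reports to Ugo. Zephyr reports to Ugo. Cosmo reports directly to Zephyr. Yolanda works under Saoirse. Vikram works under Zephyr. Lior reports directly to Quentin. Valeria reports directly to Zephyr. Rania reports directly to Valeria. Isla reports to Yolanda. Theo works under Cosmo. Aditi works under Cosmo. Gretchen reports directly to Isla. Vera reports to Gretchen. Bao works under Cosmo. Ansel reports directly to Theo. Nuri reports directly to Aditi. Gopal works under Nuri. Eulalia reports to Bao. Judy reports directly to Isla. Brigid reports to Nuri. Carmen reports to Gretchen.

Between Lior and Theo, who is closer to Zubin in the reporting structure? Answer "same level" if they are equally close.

Lior

Lior is 5 levels below Zubin; Theo is 6. Lior is higher.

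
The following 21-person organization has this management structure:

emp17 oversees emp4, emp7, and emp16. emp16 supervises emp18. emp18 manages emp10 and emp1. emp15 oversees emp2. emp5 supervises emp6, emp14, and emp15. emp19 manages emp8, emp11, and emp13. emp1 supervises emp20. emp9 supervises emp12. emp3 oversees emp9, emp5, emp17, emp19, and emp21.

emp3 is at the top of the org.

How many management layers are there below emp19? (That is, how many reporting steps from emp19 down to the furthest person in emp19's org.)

The longest chain under emp19 runs emp19 → emp13, which is 1 level below emp19.

1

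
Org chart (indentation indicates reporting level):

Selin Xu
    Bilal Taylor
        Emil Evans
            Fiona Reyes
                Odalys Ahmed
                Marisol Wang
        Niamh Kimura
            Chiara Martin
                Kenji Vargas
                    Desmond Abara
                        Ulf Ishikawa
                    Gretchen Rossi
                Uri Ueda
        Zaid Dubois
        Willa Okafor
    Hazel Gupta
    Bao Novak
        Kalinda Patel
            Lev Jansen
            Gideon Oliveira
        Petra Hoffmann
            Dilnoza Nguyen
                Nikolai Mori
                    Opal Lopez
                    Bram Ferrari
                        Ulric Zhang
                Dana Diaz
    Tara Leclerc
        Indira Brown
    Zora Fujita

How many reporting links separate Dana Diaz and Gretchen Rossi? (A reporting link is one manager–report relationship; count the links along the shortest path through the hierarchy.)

9

Dana Diaz is 4 levels below Selin Xu, and Gretchen Rossi is 5 levels below Selin Xu (their lowest common manager). The shortest path runs up from Dana Diaz to Selin Xu and back down to Gretchen Rossi: 4 + 5 = 9 links.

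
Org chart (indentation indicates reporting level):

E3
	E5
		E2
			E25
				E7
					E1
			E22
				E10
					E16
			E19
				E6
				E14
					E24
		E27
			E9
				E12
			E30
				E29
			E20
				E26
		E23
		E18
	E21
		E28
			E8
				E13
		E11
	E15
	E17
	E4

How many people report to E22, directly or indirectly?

2

E22 directly manages E10. Under E10: E16 (1). That's 2 in total.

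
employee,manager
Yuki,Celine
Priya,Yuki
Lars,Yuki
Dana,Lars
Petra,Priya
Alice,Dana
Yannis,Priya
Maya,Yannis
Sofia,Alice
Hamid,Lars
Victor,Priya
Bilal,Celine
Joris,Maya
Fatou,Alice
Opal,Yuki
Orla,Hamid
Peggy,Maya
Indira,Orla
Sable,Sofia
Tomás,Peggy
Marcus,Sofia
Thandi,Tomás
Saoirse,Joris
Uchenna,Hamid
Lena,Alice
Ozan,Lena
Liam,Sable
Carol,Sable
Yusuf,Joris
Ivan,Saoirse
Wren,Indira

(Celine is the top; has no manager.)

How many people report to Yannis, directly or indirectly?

8

Yannis directly manages Maya. Under Maya: Peggy, Tomás, Thandi, Joris, Yusuf, Saoirse, Ivan (7). That's 8 in total.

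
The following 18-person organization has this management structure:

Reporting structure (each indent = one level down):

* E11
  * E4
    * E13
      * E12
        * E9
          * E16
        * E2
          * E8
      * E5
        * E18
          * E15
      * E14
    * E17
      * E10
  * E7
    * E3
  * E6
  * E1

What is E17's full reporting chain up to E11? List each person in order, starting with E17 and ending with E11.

E17 -> E4 -> E11

E17 reports to E4. E4 reports to E11. E11 is at the top.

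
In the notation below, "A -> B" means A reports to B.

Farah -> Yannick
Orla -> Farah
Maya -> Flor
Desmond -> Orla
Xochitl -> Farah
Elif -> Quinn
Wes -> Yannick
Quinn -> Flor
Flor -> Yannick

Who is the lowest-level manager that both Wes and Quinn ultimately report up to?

Wes's chain of managers is Yannick. Quinn's chain of managers is Flor, Yannick. The first manager that appears in both chains is Yannick.

Yannick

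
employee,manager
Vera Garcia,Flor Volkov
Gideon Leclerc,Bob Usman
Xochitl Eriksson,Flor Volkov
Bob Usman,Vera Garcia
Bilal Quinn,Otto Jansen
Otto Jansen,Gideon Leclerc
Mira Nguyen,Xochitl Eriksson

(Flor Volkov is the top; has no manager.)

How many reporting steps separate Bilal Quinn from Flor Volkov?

Chain from Bilal Quinn up to Flor Volkov: Bilal Quinn → Otto Jansen → Gideon Leclerc → Bob Usman → Vera Garcia → Flor Volkov. That is 5 steps up, so Bilal Quinn is 5 levels below Flor Volkov.

5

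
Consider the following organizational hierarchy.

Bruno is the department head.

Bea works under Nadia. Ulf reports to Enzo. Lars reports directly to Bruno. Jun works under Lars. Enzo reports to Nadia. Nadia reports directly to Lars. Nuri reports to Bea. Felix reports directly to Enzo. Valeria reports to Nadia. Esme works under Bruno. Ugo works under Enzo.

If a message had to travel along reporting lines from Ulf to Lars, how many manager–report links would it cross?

3

Ulf is in Lars's organization: the chain from Ulf up to Lars is Ulf → Enzo → Nadia → Lars, which is 3 links.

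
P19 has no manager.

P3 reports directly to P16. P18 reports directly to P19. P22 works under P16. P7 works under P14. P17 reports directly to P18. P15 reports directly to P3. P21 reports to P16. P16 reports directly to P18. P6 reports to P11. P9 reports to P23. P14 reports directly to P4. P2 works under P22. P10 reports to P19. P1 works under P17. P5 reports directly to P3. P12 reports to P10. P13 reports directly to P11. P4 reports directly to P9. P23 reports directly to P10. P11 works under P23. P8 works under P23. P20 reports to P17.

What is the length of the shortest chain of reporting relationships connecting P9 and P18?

4

P9 is 3 levels below P19, and P18 is 1 level below P19 (their lowest common manager). The shortest path runs up from P9 to P19 and back down to P18: 3 + 1 = 4 links.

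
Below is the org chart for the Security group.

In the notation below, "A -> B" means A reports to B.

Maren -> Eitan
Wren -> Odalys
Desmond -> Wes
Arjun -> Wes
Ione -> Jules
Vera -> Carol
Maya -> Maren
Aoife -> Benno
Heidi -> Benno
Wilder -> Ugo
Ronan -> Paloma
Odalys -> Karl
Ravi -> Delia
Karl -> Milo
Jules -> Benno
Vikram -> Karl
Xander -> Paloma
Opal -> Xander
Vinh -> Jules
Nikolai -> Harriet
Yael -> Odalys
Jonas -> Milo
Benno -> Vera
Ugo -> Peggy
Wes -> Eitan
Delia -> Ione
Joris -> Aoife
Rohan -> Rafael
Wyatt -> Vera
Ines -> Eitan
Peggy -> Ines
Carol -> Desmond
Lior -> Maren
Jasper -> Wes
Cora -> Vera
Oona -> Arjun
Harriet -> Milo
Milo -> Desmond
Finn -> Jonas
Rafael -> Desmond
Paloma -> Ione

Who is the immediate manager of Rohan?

Rafael

Rohan reports directly to Rafael.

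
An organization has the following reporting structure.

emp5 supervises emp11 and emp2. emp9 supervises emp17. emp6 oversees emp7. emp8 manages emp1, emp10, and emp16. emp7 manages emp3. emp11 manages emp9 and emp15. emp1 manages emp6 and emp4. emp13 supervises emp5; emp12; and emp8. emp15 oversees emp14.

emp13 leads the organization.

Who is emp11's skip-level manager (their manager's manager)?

emp13

emp11 reports to emp5, and emp5 reports to emp13. So emp11's skip-level manager is emp13.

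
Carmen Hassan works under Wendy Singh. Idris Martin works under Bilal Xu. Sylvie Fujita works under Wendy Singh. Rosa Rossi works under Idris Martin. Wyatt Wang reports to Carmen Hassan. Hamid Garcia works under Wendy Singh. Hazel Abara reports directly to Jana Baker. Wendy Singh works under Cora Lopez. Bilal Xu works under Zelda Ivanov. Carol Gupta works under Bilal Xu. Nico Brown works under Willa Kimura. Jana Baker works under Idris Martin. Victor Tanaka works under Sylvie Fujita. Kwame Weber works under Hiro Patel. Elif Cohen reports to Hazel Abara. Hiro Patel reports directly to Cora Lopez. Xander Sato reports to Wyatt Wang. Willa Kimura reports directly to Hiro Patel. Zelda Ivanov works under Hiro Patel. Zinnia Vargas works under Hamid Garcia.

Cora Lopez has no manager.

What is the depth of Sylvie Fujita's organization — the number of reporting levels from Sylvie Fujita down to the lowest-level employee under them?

The longest chain under Sylvie Fujita runs Sylvie Fujita → Victor Tanaka, which is 1 level below Sylvie Fujita.

1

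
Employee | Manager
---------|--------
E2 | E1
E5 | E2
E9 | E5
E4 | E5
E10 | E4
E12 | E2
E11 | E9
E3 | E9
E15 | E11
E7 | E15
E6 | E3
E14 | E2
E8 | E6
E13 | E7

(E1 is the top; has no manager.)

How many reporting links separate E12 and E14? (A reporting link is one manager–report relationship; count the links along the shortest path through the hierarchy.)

E12 is 1 level below E2, and E14 is 1 level below E2 (their lowest common manager). The shortest path runs up from E12 to E2 and back down to E14: 1 + 1 = 2 links.

2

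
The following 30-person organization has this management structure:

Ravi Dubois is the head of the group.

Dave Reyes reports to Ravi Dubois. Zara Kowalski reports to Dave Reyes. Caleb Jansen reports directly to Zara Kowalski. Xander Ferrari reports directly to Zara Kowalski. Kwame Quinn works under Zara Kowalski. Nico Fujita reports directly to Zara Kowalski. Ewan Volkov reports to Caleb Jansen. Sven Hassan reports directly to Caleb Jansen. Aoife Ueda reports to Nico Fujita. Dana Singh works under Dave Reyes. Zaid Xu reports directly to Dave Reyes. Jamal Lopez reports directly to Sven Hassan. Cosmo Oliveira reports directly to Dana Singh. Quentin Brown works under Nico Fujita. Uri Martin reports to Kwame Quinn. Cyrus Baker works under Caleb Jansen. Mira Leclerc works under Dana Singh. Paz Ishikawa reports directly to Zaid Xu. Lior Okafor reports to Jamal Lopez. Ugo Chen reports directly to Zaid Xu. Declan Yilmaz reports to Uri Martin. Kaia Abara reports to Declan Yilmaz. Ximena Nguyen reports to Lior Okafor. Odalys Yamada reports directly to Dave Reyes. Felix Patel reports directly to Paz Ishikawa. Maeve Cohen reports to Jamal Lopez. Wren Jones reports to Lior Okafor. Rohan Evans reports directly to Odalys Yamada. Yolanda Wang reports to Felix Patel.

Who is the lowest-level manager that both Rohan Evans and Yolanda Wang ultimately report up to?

Dave Reyes

Rohan Evans's chain of managers is Odalys Yamada, Dave Reyes, Ravi Dubois. Yolanda Wang's chain of managers is Felix Patel, Paz Ishikawa, Zaid Xu, Dave Reyes, Ravi Dubois. The first manager that appears in both chains is Dave Reyes.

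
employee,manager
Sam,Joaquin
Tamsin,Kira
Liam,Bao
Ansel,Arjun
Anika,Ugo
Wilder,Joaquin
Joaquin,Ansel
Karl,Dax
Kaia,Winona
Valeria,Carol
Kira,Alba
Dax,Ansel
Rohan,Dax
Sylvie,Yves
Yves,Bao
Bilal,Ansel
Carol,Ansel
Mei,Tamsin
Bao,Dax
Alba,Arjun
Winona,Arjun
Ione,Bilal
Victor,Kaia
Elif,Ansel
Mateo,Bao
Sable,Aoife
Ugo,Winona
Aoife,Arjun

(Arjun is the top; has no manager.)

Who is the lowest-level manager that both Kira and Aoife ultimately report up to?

Kira's chain of managers is Alba, Arjun. Aoife's chain of managers is Arjun. The first manager that appears in both chains is Arjun.

Arjun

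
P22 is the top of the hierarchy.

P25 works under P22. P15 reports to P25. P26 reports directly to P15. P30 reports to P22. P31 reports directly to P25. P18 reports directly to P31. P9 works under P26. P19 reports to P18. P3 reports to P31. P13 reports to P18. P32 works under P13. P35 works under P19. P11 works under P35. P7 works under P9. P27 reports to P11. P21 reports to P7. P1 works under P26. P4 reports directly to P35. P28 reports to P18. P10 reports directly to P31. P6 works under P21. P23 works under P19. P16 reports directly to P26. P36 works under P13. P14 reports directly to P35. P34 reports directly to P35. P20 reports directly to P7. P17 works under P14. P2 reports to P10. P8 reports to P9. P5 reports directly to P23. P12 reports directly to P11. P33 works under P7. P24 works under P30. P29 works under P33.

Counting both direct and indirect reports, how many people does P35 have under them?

P35 directly manages P11, P4, P14, P34. Under P11: P12, P27 (2). P4 has no reports. Under P14: P17 (1). P34 has no reports. So P35's organization is 4 direct reports plus everyone under them: 3 + 1 + 2 + 1 = 7.

7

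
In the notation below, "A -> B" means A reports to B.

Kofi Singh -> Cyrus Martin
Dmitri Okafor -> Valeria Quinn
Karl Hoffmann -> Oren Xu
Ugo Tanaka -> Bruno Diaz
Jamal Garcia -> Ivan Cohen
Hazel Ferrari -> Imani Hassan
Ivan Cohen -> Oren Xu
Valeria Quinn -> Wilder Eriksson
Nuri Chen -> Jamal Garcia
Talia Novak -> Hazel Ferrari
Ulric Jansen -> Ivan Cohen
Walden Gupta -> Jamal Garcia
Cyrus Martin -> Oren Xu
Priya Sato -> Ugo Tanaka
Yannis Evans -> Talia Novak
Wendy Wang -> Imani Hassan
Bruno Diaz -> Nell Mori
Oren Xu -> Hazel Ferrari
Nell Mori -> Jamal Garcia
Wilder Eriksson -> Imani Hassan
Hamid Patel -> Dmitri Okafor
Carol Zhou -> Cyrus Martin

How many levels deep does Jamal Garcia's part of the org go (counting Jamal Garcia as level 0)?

4

The longest chain under Jamal Garcia runs Jamal Garcia → Nell Mori → Bruno Diaz → Ugo Tanaka → Priya Sato, which is 4 levels below Jamal Garcia.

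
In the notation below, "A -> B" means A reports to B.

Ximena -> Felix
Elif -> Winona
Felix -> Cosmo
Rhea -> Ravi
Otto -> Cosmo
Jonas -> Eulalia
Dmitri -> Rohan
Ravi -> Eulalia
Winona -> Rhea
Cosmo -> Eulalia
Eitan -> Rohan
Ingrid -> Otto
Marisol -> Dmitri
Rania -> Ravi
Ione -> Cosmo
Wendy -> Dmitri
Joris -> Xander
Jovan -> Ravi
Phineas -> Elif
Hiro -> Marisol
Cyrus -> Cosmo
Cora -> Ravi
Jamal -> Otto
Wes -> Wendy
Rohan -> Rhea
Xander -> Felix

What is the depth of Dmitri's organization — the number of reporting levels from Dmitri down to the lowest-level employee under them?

The longest chain under Dmitri runs Dmitri → Wendy → Wes, which is 2 levels below Dmitri.

2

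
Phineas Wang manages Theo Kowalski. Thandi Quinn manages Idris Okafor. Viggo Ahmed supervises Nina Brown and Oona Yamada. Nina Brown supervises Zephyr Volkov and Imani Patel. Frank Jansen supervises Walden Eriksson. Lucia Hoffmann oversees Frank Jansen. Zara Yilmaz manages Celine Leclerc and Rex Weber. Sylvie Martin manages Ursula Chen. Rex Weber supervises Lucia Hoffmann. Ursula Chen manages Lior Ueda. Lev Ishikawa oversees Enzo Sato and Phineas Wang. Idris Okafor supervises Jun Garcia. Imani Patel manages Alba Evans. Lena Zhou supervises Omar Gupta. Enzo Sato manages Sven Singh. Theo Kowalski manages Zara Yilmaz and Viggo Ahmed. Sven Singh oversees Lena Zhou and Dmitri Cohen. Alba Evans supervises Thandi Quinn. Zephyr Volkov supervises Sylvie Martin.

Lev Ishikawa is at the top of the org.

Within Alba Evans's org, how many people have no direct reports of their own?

1

The only person in Alba Evans's organization with no one reporting to them is Jun Garcia. That is 1.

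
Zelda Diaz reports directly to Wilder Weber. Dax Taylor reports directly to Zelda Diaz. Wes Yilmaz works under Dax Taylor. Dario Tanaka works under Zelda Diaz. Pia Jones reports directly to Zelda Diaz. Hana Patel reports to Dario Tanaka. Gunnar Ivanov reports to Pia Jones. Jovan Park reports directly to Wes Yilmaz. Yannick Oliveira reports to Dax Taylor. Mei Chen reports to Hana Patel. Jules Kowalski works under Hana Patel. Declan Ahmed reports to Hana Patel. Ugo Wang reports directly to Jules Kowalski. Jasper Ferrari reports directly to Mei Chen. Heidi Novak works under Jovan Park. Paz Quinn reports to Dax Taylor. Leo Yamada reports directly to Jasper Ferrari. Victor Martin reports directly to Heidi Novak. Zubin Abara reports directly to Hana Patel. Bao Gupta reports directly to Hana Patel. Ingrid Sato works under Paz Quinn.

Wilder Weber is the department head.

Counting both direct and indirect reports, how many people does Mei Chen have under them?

2

Mei Chen directly manages Jasper Ferrari. Under Jasper Ferrari: Leo Yamada (1). That's 2 in total.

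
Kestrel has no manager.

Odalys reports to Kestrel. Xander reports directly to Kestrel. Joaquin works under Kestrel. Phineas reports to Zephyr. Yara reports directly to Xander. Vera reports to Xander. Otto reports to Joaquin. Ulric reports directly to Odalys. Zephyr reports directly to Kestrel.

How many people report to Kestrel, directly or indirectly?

9

Kestrel directly manages Zephyr, Joaquin, Odalys, Xander. Under Zephyr: Phineas (1). Under Joaquin: Otto (1). Under Odalys: Ulric (1). Under Xander: Yara, Vera (2). So Kestrel's organization is 4 direct reports plus everyone under them: 2 + 2 + 2 + 3 = 9.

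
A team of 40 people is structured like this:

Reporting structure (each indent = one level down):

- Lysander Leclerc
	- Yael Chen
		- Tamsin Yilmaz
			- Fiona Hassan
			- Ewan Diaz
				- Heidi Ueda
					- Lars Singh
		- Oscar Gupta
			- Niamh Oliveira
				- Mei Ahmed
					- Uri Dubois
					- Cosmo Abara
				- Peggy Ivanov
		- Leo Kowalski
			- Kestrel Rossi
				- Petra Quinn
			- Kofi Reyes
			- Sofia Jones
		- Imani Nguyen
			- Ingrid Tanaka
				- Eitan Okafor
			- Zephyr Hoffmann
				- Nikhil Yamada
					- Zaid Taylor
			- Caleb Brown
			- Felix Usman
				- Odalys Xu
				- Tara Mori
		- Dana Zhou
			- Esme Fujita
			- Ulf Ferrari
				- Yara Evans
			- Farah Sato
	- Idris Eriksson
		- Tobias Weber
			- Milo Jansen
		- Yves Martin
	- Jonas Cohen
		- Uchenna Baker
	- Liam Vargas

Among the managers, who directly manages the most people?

Yael Chen

Direct-report counts: Lysander Leclerc has 4; Jonas Cohen has 1; Idris Eriksson has 2; Tobias Weber has 1; Yael Chen has 5; Dana Zhou has 3; Ulf Ferrari has 1; Imani Nguyen has 4; Felix Usman has 2; Zephyr Hoffmann has 1; Nikhil Yamada has 1; Ingrid Tanaka has 1; Leo Kowalski has 3; Kestrel Rossi has 1; Oscar Gupta has 1; Niamh Oliveira has 2; Mei Ahmed has 2; Tamsin Yilmaz has 2; Ewan Diaz has 1; Heidi Ueda has 1. The largest is 5, held by Yael Chen.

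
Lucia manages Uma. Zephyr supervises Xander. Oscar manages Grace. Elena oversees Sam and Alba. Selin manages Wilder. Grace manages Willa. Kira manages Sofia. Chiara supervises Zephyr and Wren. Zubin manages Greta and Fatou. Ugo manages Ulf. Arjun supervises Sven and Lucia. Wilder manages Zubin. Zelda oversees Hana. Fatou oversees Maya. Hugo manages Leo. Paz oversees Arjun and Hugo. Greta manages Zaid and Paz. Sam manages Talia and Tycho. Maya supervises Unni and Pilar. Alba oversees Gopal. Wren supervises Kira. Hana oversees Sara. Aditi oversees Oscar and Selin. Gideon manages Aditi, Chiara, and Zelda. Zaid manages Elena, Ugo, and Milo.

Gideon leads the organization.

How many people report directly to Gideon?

Gideon directly manages Aditi, Chiara, Zelda. That is 3 direct reports.

3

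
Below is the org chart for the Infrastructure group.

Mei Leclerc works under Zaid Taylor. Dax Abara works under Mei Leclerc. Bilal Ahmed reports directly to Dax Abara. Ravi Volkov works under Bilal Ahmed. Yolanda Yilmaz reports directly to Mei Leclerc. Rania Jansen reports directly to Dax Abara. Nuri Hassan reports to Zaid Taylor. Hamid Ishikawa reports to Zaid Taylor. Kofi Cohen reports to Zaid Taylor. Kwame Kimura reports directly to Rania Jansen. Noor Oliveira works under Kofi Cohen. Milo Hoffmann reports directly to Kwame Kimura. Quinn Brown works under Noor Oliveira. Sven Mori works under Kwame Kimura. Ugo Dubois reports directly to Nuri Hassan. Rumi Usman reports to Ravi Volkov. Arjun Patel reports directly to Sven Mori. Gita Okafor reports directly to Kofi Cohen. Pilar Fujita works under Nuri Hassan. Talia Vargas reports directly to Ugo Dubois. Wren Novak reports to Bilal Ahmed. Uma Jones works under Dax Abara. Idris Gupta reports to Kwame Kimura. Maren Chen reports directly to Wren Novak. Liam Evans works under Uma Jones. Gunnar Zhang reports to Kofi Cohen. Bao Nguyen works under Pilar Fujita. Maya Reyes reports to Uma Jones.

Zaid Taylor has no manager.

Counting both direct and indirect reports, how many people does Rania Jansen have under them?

5

Rania Jansen directly manages Kwame Kimura. Under Kwame Kimura: Idris Gupta, Sven Mori, Arjun Patel, Milo Hoffmann (4). That's 5 in total.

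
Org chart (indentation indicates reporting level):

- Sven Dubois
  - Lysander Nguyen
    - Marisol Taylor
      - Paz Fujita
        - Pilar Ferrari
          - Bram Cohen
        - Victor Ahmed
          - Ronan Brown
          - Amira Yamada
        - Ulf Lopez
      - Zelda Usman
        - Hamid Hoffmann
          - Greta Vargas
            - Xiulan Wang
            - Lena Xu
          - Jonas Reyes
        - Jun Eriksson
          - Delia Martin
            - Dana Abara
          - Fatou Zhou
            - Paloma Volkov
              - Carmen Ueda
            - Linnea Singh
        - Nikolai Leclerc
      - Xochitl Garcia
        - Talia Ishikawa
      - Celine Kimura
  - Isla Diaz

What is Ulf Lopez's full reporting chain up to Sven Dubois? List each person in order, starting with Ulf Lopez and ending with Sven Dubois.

Ulf Lopez reports to Paz Fujita. Paz Fujita reports to Marisol Taylor. Marisol Taylor reports to Lysander Nguyen. Lysander Nguyen reports to Sven Dubois. Sven Dubois is at the top.

Ulf Lopez -> Paz Fujita -> Marisol Taylor -> Lysander Nguyen -> Sven Dubois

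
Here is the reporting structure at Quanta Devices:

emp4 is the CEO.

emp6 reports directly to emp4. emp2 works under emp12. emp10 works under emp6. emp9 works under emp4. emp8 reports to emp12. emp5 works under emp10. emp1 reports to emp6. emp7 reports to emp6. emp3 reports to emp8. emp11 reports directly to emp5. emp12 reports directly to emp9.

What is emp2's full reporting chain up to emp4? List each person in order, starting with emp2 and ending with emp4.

emp2 reports to emp12. emp12 reports to emp9. emp9 reports to emp4. emp4 is at the top.

emp2 -> emp12 -> emp9 -> emp4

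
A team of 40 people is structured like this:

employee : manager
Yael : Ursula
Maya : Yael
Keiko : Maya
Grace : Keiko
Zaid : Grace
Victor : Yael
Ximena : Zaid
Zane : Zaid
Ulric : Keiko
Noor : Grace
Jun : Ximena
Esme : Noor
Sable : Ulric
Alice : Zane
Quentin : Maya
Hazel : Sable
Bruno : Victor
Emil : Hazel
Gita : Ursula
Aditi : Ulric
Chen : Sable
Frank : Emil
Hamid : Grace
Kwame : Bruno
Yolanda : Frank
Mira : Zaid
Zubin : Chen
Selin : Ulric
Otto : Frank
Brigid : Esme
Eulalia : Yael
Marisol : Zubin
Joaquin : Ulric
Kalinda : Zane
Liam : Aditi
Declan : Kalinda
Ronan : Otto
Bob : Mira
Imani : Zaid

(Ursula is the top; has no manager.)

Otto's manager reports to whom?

Otto reports to Frank, and Frank reports to Emil. So Otto's skip-level manager is Emil.

Emil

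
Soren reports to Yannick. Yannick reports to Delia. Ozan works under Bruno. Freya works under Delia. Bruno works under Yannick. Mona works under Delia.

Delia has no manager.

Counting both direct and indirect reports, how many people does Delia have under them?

6

Delia directly manages Yannick, Freya, Mona. Under Yannick: Soren, Bruno, Ozan (3). Freya has no reports. Mona has no reports. So Delia's organization is 3 direct reports plus everyone under them: 4 + 1 + 1 = 6.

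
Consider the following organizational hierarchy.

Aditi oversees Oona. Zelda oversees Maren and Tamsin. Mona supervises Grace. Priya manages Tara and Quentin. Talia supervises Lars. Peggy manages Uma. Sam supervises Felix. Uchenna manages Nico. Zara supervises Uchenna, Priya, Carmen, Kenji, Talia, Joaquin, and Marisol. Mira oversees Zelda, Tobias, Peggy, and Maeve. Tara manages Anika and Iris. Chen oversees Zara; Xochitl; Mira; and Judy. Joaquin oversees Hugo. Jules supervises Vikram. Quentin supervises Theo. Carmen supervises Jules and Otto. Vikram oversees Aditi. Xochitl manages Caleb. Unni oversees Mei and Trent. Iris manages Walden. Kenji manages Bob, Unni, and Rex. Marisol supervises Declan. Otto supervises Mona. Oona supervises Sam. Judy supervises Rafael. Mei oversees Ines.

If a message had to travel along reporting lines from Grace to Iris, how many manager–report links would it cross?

7

Grace is 4 levels below Zara, and Iris is 3 levels below Zara (their lowest common manager). The shortest path runs up from Grace to Zara and back down to Iris: 4 + 3 = 7 links.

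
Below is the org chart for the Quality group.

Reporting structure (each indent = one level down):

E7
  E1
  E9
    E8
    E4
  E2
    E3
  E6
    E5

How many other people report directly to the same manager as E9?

3

E9 reports to E7. E7's other direct reports are E1, E2, E6 — 3 peers.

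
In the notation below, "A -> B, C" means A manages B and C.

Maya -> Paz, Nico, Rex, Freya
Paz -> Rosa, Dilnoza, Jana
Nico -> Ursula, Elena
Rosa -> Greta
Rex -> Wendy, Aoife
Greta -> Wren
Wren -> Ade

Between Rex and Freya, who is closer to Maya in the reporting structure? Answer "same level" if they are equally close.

same level

Both Rex and Freya are 1 level below Maya.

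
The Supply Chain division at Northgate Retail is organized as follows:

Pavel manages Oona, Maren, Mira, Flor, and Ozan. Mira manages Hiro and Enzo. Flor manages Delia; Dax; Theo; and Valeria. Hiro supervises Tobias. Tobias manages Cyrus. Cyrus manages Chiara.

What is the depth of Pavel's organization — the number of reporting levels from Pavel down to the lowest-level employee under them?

The longest chain under Pavel runs Pavel → Mira → Hiro → Tobias → Cyrus → Chiara, which is 5 levels below Pavel.

5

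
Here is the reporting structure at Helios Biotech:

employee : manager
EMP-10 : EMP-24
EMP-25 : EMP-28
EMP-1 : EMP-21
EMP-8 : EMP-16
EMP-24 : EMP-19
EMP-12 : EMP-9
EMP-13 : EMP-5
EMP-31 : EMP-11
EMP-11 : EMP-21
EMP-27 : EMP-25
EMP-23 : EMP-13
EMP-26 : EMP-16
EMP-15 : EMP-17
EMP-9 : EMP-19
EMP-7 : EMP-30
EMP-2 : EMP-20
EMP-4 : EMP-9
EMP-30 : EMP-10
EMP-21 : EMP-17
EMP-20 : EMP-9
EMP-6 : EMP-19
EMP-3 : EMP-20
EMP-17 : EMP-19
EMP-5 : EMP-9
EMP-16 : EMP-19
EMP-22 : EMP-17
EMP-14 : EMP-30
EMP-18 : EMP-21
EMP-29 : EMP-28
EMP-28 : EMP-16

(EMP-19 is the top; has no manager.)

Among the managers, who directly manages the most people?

EMP-19

Direct-report counts: EMP-19 has 5; EMP-16 has 3; EMP-28 has 2; EMP-25 has 1; EMP-24 has 1; EMP-10 has 1; EMP-30 has 2; EMP-17 has 3; EMP-21 has 3; EMP-11 has 1; EMP-9 has 4; EMP-5 has 1; EMP-13 has 1; EMP-20 has 2. The largest is 5, held by EMP-19.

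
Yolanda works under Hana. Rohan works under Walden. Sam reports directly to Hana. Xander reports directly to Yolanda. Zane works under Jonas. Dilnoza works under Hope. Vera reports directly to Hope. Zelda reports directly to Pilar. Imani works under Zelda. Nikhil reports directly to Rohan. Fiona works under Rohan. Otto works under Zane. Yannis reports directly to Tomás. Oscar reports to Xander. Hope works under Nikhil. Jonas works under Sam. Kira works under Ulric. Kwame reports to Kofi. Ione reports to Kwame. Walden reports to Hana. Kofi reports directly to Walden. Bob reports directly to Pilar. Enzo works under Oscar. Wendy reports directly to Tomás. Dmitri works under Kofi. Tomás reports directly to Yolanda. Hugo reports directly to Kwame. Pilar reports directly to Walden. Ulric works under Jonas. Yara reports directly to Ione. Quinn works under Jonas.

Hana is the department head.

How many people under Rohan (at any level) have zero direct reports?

3

The people in Rohan's organization with no one reporting to them are Fiona, Dilnoza, Vera. That is 3.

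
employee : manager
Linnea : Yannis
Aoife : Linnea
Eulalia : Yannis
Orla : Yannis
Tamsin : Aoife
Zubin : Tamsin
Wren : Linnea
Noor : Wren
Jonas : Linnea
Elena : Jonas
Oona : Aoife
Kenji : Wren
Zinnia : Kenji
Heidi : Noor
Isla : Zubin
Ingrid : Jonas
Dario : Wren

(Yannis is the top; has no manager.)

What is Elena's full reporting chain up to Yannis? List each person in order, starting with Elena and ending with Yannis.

Elena -> Jonas -> Linnea -> Yannis

Elena reports to Jonas. Jonas reports to Linnea. Linnea reports to Yannis. Yannis is at the top.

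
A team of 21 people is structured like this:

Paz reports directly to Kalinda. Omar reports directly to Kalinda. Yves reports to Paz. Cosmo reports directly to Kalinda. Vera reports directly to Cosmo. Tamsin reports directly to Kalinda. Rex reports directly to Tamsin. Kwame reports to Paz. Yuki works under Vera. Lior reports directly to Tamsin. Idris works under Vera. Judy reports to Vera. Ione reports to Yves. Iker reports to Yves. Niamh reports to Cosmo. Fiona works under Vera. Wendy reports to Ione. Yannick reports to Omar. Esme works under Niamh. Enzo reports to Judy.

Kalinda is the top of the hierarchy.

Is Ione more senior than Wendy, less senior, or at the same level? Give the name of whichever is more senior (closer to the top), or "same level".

Ione

Ione is 3 levels below Kalinda; Wendy is 4. Ione is higher.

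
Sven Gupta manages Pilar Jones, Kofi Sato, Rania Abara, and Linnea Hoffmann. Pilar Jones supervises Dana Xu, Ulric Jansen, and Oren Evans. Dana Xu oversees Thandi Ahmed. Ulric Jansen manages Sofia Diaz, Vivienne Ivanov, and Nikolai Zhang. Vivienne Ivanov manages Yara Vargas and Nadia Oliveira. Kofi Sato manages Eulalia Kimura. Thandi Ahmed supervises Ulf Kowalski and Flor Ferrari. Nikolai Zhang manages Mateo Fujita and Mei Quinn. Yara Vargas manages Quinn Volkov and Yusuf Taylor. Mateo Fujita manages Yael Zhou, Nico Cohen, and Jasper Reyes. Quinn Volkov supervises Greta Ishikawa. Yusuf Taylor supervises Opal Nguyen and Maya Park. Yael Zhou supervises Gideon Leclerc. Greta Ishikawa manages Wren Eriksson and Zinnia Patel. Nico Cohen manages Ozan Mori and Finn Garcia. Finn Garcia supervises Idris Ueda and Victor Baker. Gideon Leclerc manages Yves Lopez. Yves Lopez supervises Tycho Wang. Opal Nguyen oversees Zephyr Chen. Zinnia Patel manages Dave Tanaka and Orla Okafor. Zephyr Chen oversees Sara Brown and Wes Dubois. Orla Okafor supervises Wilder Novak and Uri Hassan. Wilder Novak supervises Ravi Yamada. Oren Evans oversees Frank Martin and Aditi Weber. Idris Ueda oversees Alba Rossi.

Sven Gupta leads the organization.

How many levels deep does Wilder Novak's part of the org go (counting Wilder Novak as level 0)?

1

The longest chain under Wilder Novak runs Wilder Novak → Ravi Yamada, which is 1 level below Wilder Novak.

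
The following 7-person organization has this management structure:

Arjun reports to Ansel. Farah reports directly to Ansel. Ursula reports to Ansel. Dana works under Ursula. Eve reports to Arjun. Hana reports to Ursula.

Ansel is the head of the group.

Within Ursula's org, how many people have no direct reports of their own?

2

The people in Ursula's organization with no one reporting to them are Hana, Dana. That is 2.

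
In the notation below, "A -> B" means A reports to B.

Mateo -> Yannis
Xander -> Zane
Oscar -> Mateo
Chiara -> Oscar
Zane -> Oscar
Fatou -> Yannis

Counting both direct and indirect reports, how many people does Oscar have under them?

3

Oscar directly manages Zane, Chiara. Under Zane: Xander (1). Chiara has no reports. So Oscar's organization is 2 direct reports plus everyone under them: 2 + 1 = 3.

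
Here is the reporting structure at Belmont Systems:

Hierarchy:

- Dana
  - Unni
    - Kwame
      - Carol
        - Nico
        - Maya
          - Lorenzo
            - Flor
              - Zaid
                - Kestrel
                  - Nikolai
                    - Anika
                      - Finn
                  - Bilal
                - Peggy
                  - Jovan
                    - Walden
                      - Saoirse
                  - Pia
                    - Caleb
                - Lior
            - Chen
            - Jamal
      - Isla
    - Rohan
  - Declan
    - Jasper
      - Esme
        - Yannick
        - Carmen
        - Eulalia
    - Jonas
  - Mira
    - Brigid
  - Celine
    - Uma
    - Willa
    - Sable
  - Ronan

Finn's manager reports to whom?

Finn reports to Anika, and Anika reports to Nikolai. So Finn's skip-level manager is Nikolai.

Nikolai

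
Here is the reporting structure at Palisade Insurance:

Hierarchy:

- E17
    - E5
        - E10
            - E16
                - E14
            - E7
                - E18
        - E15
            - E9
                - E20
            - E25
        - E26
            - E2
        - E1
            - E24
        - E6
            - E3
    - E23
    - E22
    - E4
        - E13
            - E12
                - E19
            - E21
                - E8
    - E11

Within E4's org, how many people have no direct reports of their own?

2

The people in E4's organization with no one reporting to them are E8, E19. That is 2.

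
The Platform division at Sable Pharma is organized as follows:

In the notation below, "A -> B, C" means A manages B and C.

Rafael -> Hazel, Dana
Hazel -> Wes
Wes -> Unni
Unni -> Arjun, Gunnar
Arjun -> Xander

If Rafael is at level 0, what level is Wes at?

2

Chain from Wes up to Rafael: Wes → Hazel → Rafael. That is 2 steps up, so Wes is 2 levels below Rafael.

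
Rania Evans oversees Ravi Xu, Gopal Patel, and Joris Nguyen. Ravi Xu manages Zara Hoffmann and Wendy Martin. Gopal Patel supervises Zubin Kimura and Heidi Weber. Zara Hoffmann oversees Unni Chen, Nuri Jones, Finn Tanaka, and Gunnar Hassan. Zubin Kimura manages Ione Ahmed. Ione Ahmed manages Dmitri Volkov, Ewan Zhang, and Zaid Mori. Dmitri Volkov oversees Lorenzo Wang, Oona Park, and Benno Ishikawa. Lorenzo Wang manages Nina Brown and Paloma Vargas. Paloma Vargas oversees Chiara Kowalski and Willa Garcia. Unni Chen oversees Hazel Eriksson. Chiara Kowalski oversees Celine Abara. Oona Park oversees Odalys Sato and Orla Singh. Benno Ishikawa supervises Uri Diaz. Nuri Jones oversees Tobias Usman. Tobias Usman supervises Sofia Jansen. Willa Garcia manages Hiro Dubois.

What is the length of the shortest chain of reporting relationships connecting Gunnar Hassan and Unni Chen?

Gunnar Hassan is 1 level below Zara Hoffmann, and Unni Chen is 1 level below Zara Hoffmann (their lowest common manager). The shortest path runs up from Gunnar Hassan to Zara Hoffmann and back down to Unni Chen: 1 + 1 = 2 links.

2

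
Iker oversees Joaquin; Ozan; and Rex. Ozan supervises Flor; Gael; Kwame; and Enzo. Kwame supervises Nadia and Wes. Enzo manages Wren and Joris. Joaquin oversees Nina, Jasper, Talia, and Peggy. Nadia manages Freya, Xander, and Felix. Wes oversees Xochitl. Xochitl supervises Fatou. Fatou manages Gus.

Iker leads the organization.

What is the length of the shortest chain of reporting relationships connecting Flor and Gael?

2

Flor is 1 level below Ozan, and Gael is 1 level below Ozan (their lowest common manager). The shortest path runs up from Flor to Ozan and back down to Gael: 1 + 1 = 2 links.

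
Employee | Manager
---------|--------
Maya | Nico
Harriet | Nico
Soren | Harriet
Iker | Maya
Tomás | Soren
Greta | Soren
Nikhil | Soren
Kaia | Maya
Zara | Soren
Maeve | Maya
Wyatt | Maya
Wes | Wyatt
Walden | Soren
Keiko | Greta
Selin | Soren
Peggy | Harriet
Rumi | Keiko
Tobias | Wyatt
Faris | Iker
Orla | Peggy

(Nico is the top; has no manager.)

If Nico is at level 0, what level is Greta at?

3

Chain from Greta up to Nico: Greta → Soren → Harriet → Nico. That is 3 steps up, so Greta is 3 levels below Nico.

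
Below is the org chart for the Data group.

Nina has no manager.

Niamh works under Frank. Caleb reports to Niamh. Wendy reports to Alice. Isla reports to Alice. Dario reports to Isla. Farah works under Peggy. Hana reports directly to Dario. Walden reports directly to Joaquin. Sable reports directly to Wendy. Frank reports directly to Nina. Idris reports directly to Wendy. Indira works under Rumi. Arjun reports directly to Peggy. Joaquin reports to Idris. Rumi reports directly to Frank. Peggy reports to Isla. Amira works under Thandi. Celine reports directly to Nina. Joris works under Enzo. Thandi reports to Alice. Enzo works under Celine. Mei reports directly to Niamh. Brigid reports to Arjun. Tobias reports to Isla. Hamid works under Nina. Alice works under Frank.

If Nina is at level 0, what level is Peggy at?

Chain from Peggy up to Nina: Peggy → Isla → Alice → Frank → Nina. That is 4 steps up, so Peggy is 4 levels below Nina.

4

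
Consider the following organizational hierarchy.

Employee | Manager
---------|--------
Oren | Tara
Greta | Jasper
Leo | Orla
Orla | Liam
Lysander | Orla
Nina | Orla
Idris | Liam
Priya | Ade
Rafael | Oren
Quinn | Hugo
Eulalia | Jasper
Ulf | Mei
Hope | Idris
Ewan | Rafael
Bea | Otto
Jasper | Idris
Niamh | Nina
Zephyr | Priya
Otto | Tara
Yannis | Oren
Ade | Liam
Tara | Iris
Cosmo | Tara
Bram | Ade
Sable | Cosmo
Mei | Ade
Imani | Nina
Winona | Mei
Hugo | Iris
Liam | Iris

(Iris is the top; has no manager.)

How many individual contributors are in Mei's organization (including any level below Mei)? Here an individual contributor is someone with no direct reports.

2

The people in Mei's organization with no one reporting to them are Winona, Ulf. That is 2.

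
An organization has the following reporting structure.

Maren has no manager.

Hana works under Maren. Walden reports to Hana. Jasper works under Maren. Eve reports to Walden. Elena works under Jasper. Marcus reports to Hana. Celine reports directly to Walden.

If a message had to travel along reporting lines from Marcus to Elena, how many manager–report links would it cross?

4

Marcus is 2 levels below Maren, and Elena is 2 levels below Maren (their lowest common manager). The shortest path runs up from Marcus to Maren and back down to Elena: 2 + 2 = 4 links.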